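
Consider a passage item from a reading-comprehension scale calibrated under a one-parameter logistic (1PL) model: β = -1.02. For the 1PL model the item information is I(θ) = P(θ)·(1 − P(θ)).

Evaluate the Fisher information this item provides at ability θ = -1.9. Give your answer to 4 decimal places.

0.2072

P = 1/(1+e^{0.8800}) = 0.2932
P(1−P) = 0.2932 × 0.7068 = 0.2072
I = P(1−P) = 0.20722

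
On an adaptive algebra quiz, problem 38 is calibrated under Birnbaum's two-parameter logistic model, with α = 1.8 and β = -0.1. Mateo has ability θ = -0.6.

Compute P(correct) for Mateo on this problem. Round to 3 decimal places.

0.289

P(θ) = 1 / (1 + exp(−α(θ − β)))
Exponent: 1.8 × (-0.6 − (-0.1)) = -0.9000
1/(1 + e^{0.9000}) = 0.2891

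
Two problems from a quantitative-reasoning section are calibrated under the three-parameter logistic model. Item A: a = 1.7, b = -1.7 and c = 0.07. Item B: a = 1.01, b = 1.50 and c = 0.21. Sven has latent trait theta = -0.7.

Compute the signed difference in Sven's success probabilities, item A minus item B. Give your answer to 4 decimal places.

0.5691

P(theta) = c + (1 − c) · 1 / (1 + exp(−a(theta − b)))
P_A = 0.8563
P_B = 0.2873
P_A − P_B = 0.5691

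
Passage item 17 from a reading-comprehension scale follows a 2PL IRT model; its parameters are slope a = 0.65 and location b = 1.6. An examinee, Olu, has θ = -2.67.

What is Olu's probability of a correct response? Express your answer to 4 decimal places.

0.0587

P(θ) = 1 / (1 + exp(−a(θ − b)))
Exponent: 0.65 × (-2.67 − 1.6) = -2.7755
1/(1 + e^{2.7755}) = 0.0587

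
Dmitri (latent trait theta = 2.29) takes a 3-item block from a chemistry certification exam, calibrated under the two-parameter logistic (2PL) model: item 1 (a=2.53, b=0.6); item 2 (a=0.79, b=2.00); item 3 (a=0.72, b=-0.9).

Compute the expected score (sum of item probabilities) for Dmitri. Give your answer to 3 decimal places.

2.452

P(theta) = 1 / (1 + exp(−a(theta − b)))
P_1 = 1/(1+e^{-4.2757}) = 0.9863
P_2 = 1/(1+e^{-0.2291}) = 0.5570
P_3 = 1/(1+e^{-2.2968}) = 0.9086
E[score] = 0.9863 + 0.5570 + 0.9086 = 2.4519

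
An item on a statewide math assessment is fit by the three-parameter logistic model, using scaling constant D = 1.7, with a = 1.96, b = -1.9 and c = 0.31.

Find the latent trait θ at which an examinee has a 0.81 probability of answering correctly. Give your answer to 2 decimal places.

P(θ) = c + (1 − c) · 1 / (1 + exp(−D·a(θ − b)))
Remove guessing floor: (0.81 − 0.31)/(1 − 0.31) = 0.7246
logit = ln(0.7246/0.2754) = 0.9676
θ = b + logit/(1.7·a) = -1.9 + 0.9676/3.3320 = -1.6096

-1.61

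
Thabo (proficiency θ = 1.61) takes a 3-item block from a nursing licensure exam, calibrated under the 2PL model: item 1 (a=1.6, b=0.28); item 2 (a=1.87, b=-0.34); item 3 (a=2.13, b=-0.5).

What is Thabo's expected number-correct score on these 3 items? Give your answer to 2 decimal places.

P(θ) = 1 / (1 + exp(−a(θ − b)))
P_1 = 1/(1+e^{-2.1280}) = 0.8936
P_2 = 1/(1+e^{-3.6465}) = 0.9746
P_3 = 1/(1+e^{-4.4943}) = 0.9890
E[score] = 0.8936 + 0.9746 + 0.9890 = 2.8571

2.86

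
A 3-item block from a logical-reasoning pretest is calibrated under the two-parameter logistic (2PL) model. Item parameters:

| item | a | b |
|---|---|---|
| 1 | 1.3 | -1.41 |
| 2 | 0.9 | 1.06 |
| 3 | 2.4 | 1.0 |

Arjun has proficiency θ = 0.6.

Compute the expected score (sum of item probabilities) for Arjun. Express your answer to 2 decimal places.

P(θ) = 1 / (1 + exp(−a(θ − b)))
P_1 = 1/(1+e^{-2.6130}) = 0.9317
P_2 = 1/(1+e^{0.4140}) = 0.3980
P_3 = 1/(1+e^{0.9600}) = 0.2769
E[score] = 0.9317 + 0.3980 + 0.2769 = 1.6065

1.61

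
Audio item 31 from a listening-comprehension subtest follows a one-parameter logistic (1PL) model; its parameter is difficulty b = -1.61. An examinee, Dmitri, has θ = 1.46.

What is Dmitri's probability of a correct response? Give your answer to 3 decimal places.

0.956

P(θ) = 1 / (1 + exp(−(θ − b)))
Exponent: (1.46 − (-1.61)) = 3.0700
1/(1 + e^{-3.0700}) = 0.9556
P = 0.9556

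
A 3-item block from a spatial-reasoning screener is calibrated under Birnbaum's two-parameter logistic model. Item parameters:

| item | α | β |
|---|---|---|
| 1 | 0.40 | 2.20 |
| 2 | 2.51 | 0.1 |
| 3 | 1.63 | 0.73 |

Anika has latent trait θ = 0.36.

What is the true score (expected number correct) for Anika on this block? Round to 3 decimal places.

P(θ) = 1 / (1 + exp(−α(θ − β)))
P_1 = 1/(1+e^{0.7360}) = 0.3239
P_2 = 1/(1+e^{-0.6526}) = 0.6576
P_3 = 1/(1+e^{0.6031}) = 0.3536
E[score] = 0.3239 + 0.6576 + 0.3536 = 1.3351

1.335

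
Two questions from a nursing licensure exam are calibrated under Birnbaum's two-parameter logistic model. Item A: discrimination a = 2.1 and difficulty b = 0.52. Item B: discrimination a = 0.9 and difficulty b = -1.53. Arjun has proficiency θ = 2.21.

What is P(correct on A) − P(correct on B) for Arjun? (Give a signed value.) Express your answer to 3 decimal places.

0.005

P(θ) = 1 / (1 + exp(−a(θ − b)))
P_A = 0.9721
P_B = 0.9666
P_A − P_B = 0.0054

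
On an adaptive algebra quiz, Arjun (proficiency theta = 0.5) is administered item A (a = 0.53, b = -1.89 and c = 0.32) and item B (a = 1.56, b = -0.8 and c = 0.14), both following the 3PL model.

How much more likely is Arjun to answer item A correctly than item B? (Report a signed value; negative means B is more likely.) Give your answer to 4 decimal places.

-0.0495

P(theta) = c + (1 − c) · 1 / (1 + exp(−a(theta − b)))
P_A = 0.8505
P_B = 0.9000
P_A − P_B = -0.0495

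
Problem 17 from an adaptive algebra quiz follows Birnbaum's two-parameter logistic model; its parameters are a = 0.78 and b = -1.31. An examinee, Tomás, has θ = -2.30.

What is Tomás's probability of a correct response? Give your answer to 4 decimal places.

0.3160

P(θ) = 1 / (1 + exp(−a(θ − b)))
Exponent: 0.78 × (-2.30 − (-1.31)) = -0.7722
1/(1 + e^{0.7722}) = 0.3160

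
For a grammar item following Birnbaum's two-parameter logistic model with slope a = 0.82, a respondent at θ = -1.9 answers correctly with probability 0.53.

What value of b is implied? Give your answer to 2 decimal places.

-2.05

P(θ) = 1 / (1 + exp(−a(θ − b)))
logit(0.53) = ln(0.53/0.47) = 0.1201
b = θ − logit/(a) = -1.9 − 0.1201/0.8200 = -2.0465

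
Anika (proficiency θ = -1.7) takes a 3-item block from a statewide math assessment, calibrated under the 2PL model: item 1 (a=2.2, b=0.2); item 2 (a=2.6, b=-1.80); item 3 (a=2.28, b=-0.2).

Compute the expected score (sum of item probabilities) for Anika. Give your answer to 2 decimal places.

0.61

P(θ) = 1 / (1 + exp(−a(θ − b)))
P_1 = 1/(1+e^{4.1800}) = 0.0151
P_2 = 1/(1+e^{-0.2600}) = 0.5646
P_3 = 1/(1+e^{3.4200}) = 0.0317
E[score] = 0.0151 + 0.5646 + 0.0317 = 0.6114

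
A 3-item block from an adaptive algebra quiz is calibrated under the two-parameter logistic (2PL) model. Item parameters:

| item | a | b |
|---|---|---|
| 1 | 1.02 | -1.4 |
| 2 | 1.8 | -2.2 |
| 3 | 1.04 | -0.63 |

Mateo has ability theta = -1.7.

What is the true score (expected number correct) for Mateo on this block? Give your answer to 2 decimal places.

P(theta) = 1 / (1 + exp(−a(theta − b)))
P_1 = 1/(1+e^{0.3060}) = 0.4241
P_2 = 1/(1+e^{-0.9000}) = 0.7109
P_3 = 1/(1+e^{1.1128}) = 0.2473
E[score] = 0.4241 + 0.7109 + 0.2473 = 1.3824

1.38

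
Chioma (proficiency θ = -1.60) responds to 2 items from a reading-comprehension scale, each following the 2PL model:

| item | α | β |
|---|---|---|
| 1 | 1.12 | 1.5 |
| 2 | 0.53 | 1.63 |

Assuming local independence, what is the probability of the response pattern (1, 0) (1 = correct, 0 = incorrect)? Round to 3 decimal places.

0.026

P(θ) = 1 / (1 + exp(−α(θ − β)))
P_1 = 1/(1+e^{3.4720}) = 0.0301
P_2 = 1/(1+e^{1.7119}) = 0.1529
L = P_1 × (1−P_2) = 0.0301 × 0.8471 = 0.02551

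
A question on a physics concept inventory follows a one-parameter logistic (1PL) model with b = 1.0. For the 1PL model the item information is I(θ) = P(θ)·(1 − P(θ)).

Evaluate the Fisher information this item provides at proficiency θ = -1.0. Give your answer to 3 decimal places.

0.105

P = 1/(1+e^{2.0000}) = 0.1192
P(1−P) = 0.1192 × 0.8808 = 0.1050
I = P(1−P) = 0.10499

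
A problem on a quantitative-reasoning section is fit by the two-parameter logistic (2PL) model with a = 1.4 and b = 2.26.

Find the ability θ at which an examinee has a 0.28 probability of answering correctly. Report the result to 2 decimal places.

P(θ) = 1 / (1 + exp(−a(θ − b)))
logit = ln(0.2800/0.7200) = -0.9445
θ = b + logit/(a) = 2.26 + (-0.9445)/1.4000 = 1.5854

1.59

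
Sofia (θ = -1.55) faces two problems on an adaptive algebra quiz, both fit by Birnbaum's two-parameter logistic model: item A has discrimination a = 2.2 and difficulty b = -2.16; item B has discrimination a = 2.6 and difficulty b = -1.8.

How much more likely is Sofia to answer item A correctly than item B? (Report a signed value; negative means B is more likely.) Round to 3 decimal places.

P(θ) = 1 / (1 + exp(−a(θ − b)))
P_A = 0.7928
P_B = 0.6570
P_A − P_B = 0.1358

0.136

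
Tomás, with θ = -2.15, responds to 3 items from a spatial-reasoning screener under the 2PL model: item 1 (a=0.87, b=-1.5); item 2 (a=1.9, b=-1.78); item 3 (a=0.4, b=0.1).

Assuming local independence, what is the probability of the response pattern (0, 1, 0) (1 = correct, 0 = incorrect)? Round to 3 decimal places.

0.150

P(θ) = 1 / (1 + exp(−a(θ − b)))
P_1 = 1/(1+e^{0.5655}) = 0.3623
P_2 = 1/(1+e^{0.7030}) = 0.3311
P_3 = 1/(1+e^{0.9000}) = 0.2891
L = (1−P_1) × P_2 × (1−P_3) = 0.6377 × 0.3311 × 0.7109 = 0.15014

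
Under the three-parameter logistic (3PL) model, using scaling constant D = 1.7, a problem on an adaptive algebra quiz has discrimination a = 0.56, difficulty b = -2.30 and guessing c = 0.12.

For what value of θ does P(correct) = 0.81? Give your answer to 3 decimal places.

P(θ) = c + (1 − c) · 1 / (1 + exp(−D·a(θ − b)))
Remove guessing floor: (0.81 − 0.12)/(1 − 0.12) = 0.7841
logit = ln(0.7841/0.2159) = 1.2897
θ = b + logit/(1.7·a) = -2.30 + 1.2897/0.9520 = -0.9453

-0.945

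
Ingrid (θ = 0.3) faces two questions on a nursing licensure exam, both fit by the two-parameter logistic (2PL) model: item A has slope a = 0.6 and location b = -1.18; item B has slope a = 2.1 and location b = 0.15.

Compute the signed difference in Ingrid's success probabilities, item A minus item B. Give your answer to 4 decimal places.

0.1304

P(θ) = 1 / (1 + exp(−a(θ − b)))
P_A = 0.7085
P_B = 0.5781
P_A − P_B = 0.1304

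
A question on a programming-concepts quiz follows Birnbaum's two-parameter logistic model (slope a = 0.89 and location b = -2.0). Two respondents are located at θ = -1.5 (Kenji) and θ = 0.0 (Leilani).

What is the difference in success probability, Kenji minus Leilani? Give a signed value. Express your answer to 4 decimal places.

-0.2462

P(θ) = 1 / (1 + exp(−a(θ − b)))
P(Kenji) = 0.6094  [exponent 0.4450]
P(Leilani) = 0.8557  [exponent 1.7800]
Difference = 0.6094 − 0.8557 = -0.2462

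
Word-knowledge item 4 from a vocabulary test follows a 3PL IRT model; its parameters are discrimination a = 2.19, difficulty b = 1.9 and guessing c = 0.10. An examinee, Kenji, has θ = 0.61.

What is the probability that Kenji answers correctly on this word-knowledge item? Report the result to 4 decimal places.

0.1504

P(θ) = c + (1 − c) · 1 / (1 + exp(−a(θ − b)))
Exponent: 2.19 × (0.61 − 1.9) = -2.8251
1/(1 + e^{2.8251}) = 0.0560
P = 0.10 + 0.90 × 0.0560 = 0.1504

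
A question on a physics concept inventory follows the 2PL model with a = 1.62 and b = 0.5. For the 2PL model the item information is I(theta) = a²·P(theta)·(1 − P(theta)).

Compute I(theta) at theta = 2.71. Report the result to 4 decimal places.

P = 1/(1+e^{-3.5802}) = 0.9729
P(1−P) = 0.9729 × 0.0271 = 0.0264
I = a² × P(1−P) = 1.62² × 0.0264 = 0.06923

0.0692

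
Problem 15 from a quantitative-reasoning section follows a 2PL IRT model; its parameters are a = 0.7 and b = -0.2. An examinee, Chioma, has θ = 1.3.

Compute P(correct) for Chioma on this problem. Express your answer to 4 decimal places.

0.7408

P(θ) = 1 / (1 + exp(−a(θ − b)))
Exponent: 0.7 × (1.3 − (-0.2)) = 1.0500
1/(1 + e^{-1.0500}) = 0.7408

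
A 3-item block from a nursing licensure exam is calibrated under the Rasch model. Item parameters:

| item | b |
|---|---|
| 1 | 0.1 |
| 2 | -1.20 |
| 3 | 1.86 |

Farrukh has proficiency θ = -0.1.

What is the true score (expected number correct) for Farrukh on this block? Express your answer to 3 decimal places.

1.324

P(θ) = 1 / (1 + exp(−(θ − b)))
P_1 = 1/(1+e^{0.2000}) = 0.4502
P_2 = 1/(1+e^{-1.1000}) = 0.7503
P_3 = 1/(1+e^{1.9600}) = 0.1235
E[score] = 0.4502 + 0.7503 + 0.1235 = 1.3239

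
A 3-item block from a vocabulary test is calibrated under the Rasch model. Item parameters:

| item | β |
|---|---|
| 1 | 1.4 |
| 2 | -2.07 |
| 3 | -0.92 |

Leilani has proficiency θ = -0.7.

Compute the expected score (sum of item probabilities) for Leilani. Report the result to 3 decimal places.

P(θ) = 1 / (1 + exp(−(θ − β)))
P_1 = 1/(1+e^{2.1000}) = 0.1091
P_2 = 1/(1+e^{-1.3700}) = 0.7974
P_3 = 1/(1+e^{-0.2200}) = 0.5548
E[score] = 0.1091 + 0.7974 + 0.5548 = 1.4613

1.461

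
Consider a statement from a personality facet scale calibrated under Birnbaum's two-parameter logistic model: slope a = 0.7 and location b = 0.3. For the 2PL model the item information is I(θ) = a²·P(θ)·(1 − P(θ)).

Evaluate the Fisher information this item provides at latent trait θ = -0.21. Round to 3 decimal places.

P = 1/(1+e^{0.3570}) = 0.4117
P(1−P) = 0.4117 × 0.5883 = 0.2422
I = a² × P(1−P) = 0.7² × 0.2422 = 0.11868

0.119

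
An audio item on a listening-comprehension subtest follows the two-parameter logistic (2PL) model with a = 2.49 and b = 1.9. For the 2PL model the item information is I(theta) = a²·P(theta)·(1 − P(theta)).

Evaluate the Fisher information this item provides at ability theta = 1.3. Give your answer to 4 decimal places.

P = 1/(1+e^{1.4940}) = 0.1833
P(1−P) = 0.1833 × 0.8167 = 0.1497
I = a² × P(1−P) = 2.49² × 0.1497 = 0.92825

0.9282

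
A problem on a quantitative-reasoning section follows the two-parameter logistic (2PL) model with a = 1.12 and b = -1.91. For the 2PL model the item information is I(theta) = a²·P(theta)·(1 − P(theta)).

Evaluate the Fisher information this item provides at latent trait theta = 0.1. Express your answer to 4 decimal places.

P = 1/(1+e^{-2.2512}) = 0.9048
P(1−P) = 0.9048 × 0.0952 = 0.0862
I = a² × P(1−P) = 1.12² × 0.0862 = 0.10810

0.1081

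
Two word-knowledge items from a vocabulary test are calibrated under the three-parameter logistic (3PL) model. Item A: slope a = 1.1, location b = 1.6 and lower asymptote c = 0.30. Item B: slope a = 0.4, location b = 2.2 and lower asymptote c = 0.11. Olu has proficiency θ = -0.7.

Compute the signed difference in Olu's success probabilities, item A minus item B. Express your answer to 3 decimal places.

P(θ) = c + (1 − c) · 1 / (1 + exp(−a(θ − b)))
P_A = 0.3516
P_B = 0.3224
P_A − P_B = 0.0292

0.029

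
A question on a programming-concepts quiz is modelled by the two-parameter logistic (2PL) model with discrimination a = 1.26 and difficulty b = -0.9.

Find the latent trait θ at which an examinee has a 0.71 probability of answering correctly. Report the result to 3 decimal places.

P(θ) = 1 / (1 + exp(−a(θ − b)))
logit = ln(0.7100/0.2900) = 0.8954
θ = b + logit/(a) = -0.9 + 0.8954/1.2600 = -0.1894

-0.189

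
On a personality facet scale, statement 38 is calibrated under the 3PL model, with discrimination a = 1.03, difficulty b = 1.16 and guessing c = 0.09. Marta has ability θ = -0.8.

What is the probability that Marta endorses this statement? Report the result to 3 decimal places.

P(θ) = c + (1 − c) · 1 / (1 + exp(−a(θ − b)))
Exponent: 1.03 × (-0.8 − 1.16) = -2.0188
1/(1 + e^{2.0188}) = 0.1172
P = 0.09 + 0.91 × 0.1172 = 0.1967

0.197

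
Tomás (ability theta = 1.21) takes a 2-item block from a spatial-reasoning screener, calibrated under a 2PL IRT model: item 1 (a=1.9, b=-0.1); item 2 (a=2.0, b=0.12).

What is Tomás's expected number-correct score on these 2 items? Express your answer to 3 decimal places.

P(theta) = 1 / (1 + exp(−a(theta − b)))
P_1 = 1/(1+e^{-2.4890}) = 0.9234
P_2 = 1/(1+e^{-2.1800}) = 0.8984
E[score] = 0.9234 + 0.8984 = 1.8218

1.822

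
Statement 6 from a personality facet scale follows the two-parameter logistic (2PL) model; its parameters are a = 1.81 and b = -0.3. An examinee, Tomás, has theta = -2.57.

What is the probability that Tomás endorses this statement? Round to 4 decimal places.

0.0162

P(theta) = 1 / (1 + exp(−a(theta − b)))
Exponent: 1.81 × (-2.57 − (-0.3)) = -4.1087
1/(1 + e^{4.1087}) = 0.0162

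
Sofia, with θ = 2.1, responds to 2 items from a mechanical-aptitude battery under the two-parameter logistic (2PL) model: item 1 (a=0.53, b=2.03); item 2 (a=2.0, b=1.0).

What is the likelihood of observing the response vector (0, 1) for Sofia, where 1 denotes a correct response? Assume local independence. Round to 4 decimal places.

0.4418

P(θ) = 1 / (1 + exp(−a(θ − b)))
P_1 = 1/(1+e^{-0.0371}) = 0.5093
P_2 = 1/(1+e^{-2.2000}) = 0.9002
L = (1−P_1) × P_2 = 0.4907 × 0.9002 = 0.44178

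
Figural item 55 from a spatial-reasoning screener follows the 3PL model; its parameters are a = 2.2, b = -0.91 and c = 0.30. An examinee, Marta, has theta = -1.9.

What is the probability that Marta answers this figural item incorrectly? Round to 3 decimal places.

P(theta) = c + (1 − c) · 1 / (1 + exp(−a(theta − b)))
Exponent: 2.2 × (-1.9 − (-0.91)) = -2.1780
1/(1 + e^{2.1780}) = 0.1017
P = 0.30 + 0.70 × 0.1017 = 0.3712
P(incorrect) = 1 − 0.3712 = 0.6288

0.629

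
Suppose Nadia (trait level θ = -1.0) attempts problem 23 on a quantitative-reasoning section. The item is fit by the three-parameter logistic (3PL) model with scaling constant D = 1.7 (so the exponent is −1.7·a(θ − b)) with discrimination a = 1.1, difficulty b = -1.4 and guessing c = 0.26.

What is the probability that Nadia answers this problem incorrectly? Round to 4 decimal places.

P(θ) = c + (1 − c) · 1 / (1 + exp(−D·a(θ − b)))
Exponent: 1.7 × 1.1 × (-1.0 − (-1.4)) = 0.7480
1/(1 + e^{-0.7480}) = 0.6787
P = 0.26 + 0.74 × 0.6787 = 0.7623
P(incorrect) = 1 − 0.7623 = 0.2377

0.2377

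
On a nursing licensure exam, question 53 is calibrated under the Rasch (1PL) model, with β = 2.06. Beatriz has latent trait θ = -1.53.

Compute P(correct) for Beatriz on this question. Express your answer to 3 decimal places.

0.027

P(θ) = 1 / (1 + exp(−(θ − β)))
Exponent: (-1.53 − 2.06) = -3.5900
1/(1 + e^{3.5900}) = 0.0269
P = 0.0269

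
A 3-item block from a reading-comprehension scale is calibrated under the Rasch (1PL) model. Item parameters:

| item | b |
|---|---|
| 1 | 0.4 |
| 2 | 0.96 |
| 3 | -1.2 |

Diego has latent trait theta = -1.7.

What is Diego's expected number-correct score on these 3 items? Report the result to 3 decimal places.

P(theta) = 1 / (1 + exp(−(theta − b)))
P_1 = 1/(1+e^{2.1000}) = 0.1091
P_2 = 1/(1+e^{2.6600}) = 0.0654
P_3 = 1/(1+e^{0.5000}) = 0.3775
E[score] = 0.1091 + 0.0654 + 0.3775 = 0.5520

0.552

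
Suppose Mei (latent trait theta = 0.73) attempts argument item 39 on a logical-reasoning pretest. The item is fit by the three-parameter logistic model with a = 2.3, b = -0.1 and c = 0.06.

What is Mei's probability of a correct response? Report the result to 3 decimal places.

P(theta) = c + (1 − c) · 1 / (1 + exp(−a(theta − b)))
Exponent: 2.3 × (0.73 − (-0.1)) = 1.9090
1/(1 + e^{-1.9090}) = 0.8709
P = 0.06 + 0.94 × 0.8709 = 0.8787

0.879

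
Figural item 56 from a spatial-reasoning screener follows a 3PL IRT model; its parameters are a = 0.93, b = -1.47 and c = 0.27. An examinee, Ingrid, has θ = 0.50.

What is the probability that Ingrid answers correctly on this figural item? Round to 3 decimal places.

0.899

P(θ) = c + (1 − c) · 1 / (1 + exp(−a(θ − b)))
Exponent: 0.93 × (0.50 − (-1.47)) = 1.8321
1/(1 + e^{-1.8321}) = 0.8620
P = 0.27 + 0.73 × 0.8620 = 0.8993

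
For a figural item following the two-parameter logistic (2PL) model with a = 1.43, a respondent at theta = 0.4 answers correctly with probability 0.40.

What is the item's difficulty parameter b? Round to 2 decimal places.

0.68

P(theta) = 1 / (1 + exp(−a(theta − b)))
logit(0.40) = ln(0.40/0.60) = -0.4055
b = theta − logit/(a) = 0.4 − (-0.4055)/1.4300 = 0.6835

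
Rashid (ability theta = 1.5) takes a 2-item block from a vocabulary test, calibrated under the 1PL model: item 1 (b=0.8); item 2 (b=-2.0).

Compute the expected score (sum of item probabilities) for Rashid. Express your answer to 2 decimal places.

1.64

P(theta) = 1 / (1 + exp(−(theta − b)))
P_1 = 1/(1+e^{-0.7000}) = 0.6682
P_2 = 1/(1+e^{-3.5000}) = 0.9707
E[score] = 0.6682 + 0.9707 = 1.6389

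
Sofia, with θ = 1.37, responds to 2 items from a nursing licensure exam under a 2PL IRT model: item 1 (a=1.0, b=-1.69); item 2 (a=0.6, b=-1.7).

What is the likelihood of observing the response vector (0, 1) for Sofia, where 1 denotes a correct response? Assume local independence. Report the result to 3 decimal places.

0.039

P(θ) = 1 / (1 + exp(−a(θ − b)))
P_1 = 1/(1+e^{-3.0600}) = 0.9552
P_2 = 1/(1+e^{-1.8420}) = 0.8632
L = (1−P_1) × P_2 = 0.0448 × 0.8632 = 0.03866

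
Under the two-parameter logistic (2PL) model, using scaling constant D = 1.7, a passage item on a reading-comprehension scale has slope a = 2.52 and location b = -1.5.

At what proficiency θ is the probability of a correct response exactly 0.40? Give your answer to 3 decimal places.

P(θ) = 1 / (1 + exp(−D·a(θ − b)))
logit = ln(0.4000/0.6000) = -0.4055
θ = b + logit/(1.7·a) = -1.5 + (-0.4055)/4.2840 = -1.5946

-1.595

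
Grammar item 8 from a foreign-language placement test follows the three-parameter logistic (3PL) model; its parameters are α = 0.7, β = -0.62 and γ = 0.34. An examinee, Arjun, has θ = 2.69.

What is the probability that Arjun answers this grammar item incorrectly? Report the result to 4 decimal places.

P(θ) = γ + (1 − γ) · 1 / (1 + exp(−α(θ − β)))
Exponent: 0.7 × (2.69 − (-0.62)) = 2.3170
1/(1 + e^{-2.3170}) = 0.9103
P = 0.34 + 0.66 × 0.9103 = 0.9408
P(incorrect) = 1 − 0.9408 = 0.0592

0.0592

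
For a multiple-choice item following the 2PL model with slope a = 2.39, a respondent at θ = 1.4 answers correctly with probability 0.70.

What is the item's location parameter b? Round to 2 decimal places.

P(θ) = 1 / (1 + exp(−a(θ − b)))
logit(0.70) = ln(0.70/0.30) = 0.8473
b = θ − logit/(a) = 1.4 − 0.8473/2.3900 = 1.0455

1.05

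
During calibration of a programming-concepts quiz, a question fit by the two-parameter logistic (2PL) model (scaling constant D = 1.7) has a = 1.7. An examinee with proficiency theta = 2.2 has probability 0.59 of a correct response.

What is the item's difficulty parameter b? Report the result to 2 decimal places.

P(theta) = 1 / (1 + exp(−D·a(theta − b)))
logit(0.59) = ln(0.59/0.41) = 0.3640
b = theta − logit/(1.7·a) = 2.2 − 0.3640/2.8900 = 2.0741

2.07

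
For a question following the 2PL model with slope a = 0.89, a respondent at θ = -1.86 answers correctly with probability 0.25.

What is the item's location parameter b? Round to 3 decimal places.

P(θ) = 1 / (1 + exp(−a(θ − b)))
logit(0.25) = ln(0.25/0.75) = -1.0986
b = θ − logit/(a) = -1.86 − (-1.0986)/0.8900 = -0.6256

-0.626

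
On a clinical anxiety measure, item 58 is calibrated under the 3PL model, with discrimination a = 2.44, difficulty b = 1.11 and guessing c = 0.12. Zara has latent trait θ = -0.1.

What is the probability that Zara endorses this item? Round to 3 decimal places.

0.164

P(θ) = c + (1 − c) · 1 / (1 + exp(−a(θ − b)))
Exponent: 2.44 × (-0.1 − 1.11) = -2.9524
1/(1 + e^{2.9524}) = 0.0496
P = 0.12 + 0.88 × 0.0496 = 0.1637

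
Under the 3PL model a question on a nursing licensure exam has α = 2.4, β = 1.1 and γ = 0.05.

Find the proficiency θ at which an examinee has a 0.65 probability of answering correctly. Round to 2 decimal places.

1.32

P(θ) = γ + (1 − γ) · 1 / (1 + exp(−α(θ − β)))
Remove guessing floor: (0.65 − 0.05)/(1 − 0.05) = 0.6316
logit = ln(0.6316/0.3684) = 0.5390
θ = β + logit/(α) = 1.1 + 0.5390/2.4000 = 1.3246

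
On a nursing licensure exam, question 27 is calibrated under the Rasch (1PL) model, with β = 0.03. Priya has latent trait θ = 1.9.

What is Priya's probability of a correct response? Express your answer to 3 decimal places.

0.866

P(θ) = 1 / (1 + exp(−(θ − β)))
Exponent: (1.9 − 0.03) = 1.8700
1/(1 + e^{-1.8700}) = 0.8665
P = 0.8665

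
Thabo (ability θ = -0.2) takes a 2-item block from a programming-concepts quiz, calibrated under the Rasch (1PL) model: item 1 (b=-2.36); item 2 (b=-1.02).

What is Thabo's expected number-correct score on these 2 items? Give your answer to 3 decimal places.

P(θ) = 1 / (1 + exp(−(θ − b)))
P_1 = 1/(1+e^{-2.1600}) = 0.8966
P_2 = 1/(1+e^{-0.8200}) = 0.6942
E[score] = 0.8966 + 0.6942 = 1.5908

1.591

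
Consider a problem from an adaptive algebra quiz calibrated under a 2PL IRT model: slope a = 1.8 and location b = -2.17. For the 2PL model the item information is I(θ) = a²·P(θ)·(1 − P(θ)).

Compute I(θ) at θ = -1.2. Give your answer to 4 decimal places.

0.4098

P = 1/(1+e^{-1.7460}) = 0.8514
P(1−P) = 0.8514 × 0.1486 = 0.1265
I = a² × P(1−P) = 1.8² × 0.1265 = 0.40981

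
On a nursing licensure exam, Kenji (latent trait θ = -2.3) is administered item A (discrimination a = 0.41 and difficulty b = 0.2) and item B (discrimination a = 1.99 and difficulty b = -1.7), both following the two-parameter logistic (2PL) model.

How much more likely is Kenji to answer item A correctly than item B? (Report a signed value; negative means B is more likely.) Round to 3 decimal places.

0.032

P(θ) = 1 / (1 + exp(−a(θ − b)))
P_A = 0.2641
P_B = 0.2325
P_A − P_B = 0.0315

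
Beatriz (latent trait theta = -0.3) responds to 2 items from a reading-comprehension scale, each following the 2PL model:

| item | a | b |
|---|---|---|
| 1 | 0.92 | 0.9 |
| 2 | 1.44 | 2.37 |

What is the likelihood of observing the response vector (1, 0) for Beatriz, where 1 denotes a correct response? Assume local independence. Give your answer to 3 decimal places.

0.244

P(theta) = 1 / (1 + exp(−a(theta − b)))
P_1 = 1/(1+e^{1.1040}) = 0.2490
P_2 = 1/(1+e^{3.8448}) = 0.0209
L = P_1 × (1−P_2) = 0.2490 × 0.9791 = 0.24378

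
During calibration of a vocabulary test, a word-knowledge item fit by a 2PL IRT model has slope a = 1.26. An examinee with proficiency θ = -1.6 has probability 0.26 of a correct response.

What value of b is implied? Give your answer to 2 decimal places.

P(θ) = 1 / (1 + exp(−a(θ − b)))
logit(0.26) = ln(0.26/0.74) = -1.0460
b = θ − logit/(a) = -1.6 − (-1.0460)/1.2600 = -0.7699

-0.77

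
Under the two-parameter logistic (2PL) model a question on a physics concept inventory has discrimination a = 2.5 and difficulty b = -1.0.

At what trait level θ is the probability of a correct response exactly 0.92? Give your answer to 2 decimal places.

P(θ) = 1 / (1 + exp(−a(θ − b)))
logit = ln(0.9200/0.0800) = 2.4423
θ = b + logit/(a) = -1.0 + 2.4423/2.5000 = -0.0231

-0.02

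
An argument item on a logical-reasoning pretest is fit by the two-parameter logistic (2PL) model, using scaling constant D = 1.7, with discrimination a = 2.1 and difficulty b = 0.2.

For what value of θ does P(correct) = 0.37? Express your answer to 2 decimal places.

0.05

P(θ) = 1 / (1 + exp(−D·a(θ − b)))
logit = ln(0.3700/0.6300) = -0.5322
θ = b + logit/(1.7·a) = 0.2 + (-0.5322)/3.5700 = 0.0509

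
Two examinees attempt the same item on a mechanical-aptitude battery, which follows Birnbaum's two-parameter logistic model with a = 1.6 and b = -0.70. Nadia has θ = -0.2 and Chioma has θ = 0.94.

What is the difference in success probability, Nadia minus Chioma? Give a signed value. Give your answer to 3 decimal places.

-0.242

P(θ) = 1 / (1 + exp(−a(θ − b)))
P(Nadia) = 0.6900  [exponent 0.8000]
P(Chioma) = 0.9324  [exponent 2.6240]
Difference = 0.6900 − 0.9324 = -0.2424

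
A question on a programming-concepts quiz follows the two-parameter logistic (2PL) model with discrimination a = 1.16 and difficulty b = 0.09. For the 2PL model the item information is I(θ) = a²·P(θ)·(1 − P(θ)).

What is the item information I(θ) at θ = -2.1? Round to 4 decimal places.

0.0911

P = 1/(1+e^{2.5404}) = 0.0731
P(1−P) = 0.0731 × 0.9269 = 0.0677
I = a² × P(1−P) = 1.16² × 0.0677 = 0.09114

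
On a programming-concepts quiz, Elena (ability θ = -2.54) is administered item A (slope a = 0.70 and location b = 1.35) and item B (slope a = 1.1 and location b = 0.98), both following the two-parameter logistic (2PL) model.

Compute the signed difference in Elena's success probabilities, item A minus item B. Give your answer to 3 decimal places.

0.041

P(θ) = 1 / (1 + exp(−a(θ − b)))
P_A = 0.0616
P_B = 0.0204
P_A − P_B = 0.0412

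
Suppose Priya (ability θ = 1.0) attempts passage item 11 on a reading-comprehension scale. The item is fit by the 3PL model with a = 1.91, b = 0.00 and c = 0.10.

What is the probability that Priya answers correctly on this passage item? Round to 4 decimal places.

0.8839

P(θ) = c + (1 − c) · 1 / (1 + exp(−a(θ − b)))
Exponent: 1.91 × (1.0 − 0.00) = 1.9100
1/(1 + e^{-1.9100}) = 0.8710
P = 0.10 + 0.90 × 0.8710 = 0.8839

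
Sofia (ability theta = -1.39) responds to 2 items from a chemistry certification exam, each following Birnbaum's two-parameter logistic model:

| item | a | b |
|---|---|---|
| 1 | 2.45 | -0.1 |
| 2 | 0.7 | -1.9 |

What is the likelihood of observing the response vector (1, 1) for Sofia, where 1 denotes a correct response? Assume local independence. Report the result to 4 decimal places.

P(theta) = 1 / (1 + exp(−a(theta − b)))
P_1 = 1/(1+e^{3.1605}) = 0.0407
P_2 = 1/(1+e^{-0.3570}) = 0.5883
L = P_1 × P_2 = 0.0407 × 0.5883 = 0.02393

0.0239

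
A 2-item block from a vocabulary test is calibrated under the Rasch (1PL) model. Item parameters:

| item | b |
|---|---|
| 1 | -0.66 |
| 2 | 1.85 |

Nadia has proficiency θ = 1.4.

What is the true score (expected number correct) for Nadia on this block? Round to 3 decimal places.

1.276

P(θ) = 1 / (1 + exp(−(θ − b)))
P_1 = 1/(1+e^{-2.0600}) = 0.8870
P_2 = 1/(1+e^{0.4500}) = 0.3894
E[score] = 0.8870 + 0.3894 = 1.2763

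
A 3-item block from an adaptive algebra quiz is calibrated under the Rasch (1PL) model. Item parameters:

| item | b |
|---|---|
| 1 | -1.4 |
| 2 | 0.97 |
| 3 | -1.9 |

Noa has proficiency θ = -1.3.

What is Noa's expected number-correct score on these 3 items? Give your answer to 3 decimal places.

1.264

P(θ) = 1 / (1 + exp(−(θ − b)))
P_1 = 1/(1+e^{-0.1000}) = 0.5250
P_2 = 1/(1+e^{2.2700}) = 0.0936
P_3 = 1/(1+e^{-0.6000}) = 0.6457
E[score] = 0.5250 + 0.0936 + 0.6457 = 1.2643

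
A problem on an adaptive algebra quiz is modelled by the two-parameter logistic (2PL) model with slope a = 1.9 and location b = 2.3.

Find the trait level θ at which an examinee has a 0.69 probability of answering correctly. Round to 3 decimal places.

2.721

P(θ) = 1 / (1 + exp(−a(θ − b)))
logit = ln(0.6900/0.3100) = 0.8001
θ = b + logit/(a) = 2.3 + 0.8001/1.9000 = 2.7211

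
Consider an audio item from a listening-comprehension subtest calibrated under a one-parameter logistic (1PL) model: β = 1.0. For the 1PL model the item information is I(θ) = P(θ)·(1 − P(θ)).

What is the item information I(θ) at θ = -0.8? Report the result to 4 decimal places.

P = 1/(1+e^{1.8000}) = 0.1419
P(1−P) = 0.1419 × 0.8581 = 0.1217
I = P(1−P) = 0.12173

0.1217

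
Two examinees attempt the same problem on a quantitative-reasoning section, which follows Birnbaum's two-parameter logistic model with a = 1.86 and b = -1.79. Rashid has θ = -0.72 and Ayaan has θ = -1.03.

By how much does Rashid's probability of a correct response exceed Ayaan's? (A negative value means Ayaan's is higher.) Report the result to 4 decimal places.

0.0754

P(θ) = 1 / (1 + exp(−a(θ − b)))
P(Rashid) = 0.8798  [exponent 1.9902]
P(Ayaan) = 0.8043  [exponent 1.4136]
Difference = 0.8798 − 0.8043 = 0.0754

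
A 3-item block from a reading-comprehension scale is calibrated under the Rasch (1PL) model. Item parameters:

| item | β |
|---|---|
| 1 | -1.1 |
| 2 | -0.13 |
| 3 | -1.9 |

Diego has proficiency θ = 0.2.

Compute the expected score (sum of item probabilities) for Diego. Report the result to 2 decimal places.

2.26

P(θ) = 1 / (1 + exp(−(θ − β)))
P_1 = 1/(1+e^{-1.3000}) = 0.7858
P_2 = 1/(1+e^{-0.3300}) = 0.5818
P_3 = 1/(1+e^{-2.1000}) = 0.8909
E[score] = 0.7858 + 0.5818 + 0.8909 = 2.2585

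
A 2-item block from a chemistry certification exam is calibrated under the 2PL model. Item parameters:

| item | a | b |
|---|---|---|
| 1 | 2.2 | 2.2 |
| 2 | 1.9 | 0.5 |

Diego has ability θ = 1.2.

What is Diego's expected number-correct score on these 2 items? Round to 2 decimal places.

0.89

P(θ) = 1 / (1 + exp(−a(θ − b)))
P_1 = 1/(1+e^{2.2000}) = 0.0998
P_2 = 1/(1+e^{-1.3300}) = 0.7908
E[score] = 0.0998 + 0.7908 = 0.8906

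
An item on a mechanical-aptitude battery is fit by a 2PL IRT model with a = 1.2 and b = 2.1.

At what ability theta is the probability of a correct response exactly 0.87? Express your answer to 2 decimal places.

3.68

P(theta) = 1 / (1 + exp(−a(theta − b)))
logit = ln(0.8700/0.1300) = 1.9010
theta = b + logit/(a) = 2.1 + 1.9010/1.2000 = 3.6841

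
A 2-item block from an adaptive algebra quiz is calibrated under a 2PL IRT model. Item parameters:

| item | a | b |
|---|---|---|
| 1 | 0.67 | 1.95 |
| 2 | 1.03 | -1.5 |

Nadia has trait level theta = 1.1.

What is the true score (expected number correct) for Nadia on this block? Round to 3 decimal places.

P(theta) = 1 / (1 + exp(−a(theta − b)))
P_1 = 1/(1+e^{0.5695}) = 0.3614
P_2 = 1/(1+e^{-2.6780}) = 0.9357
E[score] = 0.3614 + 0.9357 = 1.2971

1.297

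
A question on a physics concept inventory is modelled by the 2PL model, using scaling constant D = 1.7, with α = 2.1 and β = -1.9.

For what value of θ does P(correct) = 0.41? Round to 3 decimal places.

P(θ) = 1 / (1 + exp(−D·α(θ − β)))
logit = ln(0.4100/0.5900) = -0.3640
θ = β + logit/(1.7·α) = -1.9 + (-0.3640)/3.5700 = -2.0020

-2.002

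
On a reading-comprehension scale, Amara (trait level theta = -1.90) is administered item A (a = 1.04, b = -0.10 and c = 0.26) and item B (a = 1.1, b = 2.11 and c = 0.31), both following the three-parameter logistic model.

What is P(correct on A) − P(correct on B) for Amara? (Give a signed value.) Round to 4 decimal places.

P(theta) = c + (1 − c) · 1 / (1 + exp(−a(theta − b)))
P_A = 0.3586
P_B = 0.3183
P_A − P_B = 0.0404

0.0404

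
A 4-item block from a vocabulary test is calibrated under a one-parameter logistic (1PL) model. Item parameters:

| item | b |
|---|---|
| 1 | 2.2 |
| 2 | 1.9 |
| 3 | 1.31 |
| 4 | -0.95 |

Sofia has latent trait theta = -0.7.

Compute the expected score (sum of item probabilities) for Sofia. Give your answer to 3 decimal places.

0.802

P(theta) = 1 / (1 + exp(−(theta − b)))
P_1 = 1/(1+e^{2.9000}) = 0.0522
P_2 = 1/(1+e^{2.6000}) = 0.0691
P_3 = 1/(1+e^{2.0100}) = 0.1182
P_4 = 1/(1+e^{-0.2500}) = 0.5622
E[score] = 0.0522 + 0.0691 + 0.1182 + 0.5622 = 0.8016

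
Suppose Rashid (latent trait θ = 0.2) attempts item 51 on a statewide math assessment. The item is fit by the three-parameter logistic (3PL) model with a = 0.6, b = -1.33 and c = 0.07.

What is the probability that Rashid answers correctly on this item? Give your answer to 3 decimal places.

0.735

P(θ) = c + (1 − c) · 1 / (1 + exp(−a(θ − b)))
Exponent: 0.6 × (0.2 − (-1.33)) = 0.9180
1/(1 + e^{-0.9180}) = 0.7146
P = 0.07 + 0.93 × 0.7146 = 0.7346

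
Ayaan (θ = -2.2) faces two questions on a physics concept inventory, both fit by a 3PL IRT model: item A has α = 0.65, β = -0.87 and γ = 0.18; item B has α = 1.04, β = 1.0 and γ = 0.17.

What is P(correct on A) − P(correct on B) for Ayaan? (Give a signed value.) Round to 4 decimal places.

0.2243

P(θ) = γ + (1 − γ) · 1 / (1 + exp(−α(θ − β)))
P_A = 0.4230
P_B = 0.1987
P_A − P_B = 0.2243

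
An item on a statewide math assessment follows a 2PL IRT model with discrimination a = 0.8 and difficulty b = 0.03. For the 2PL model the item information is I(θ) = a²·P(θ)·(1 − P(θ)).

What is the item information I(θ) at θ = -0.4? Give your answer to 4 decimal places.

P = 1/(1+e^{0.3440}) = 0.4148
P(1−P) = 0.4148 × 0.5852 = 0.2427
I = a² × P(1−P) = 0.8² × 0.2427 = 0.15536

0.1554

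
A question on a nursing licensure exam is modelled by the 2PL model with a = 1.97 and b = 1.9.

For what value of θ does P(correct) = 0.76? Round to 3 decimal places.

2.485

P(θ) = 1 / (1 + exp(−a(θ − b)))
logit = ln(0.7600/0.2400) = 1.1527
θ = b + logit/(a) = 1.9 + 1.1527/1.9700 = 2.4851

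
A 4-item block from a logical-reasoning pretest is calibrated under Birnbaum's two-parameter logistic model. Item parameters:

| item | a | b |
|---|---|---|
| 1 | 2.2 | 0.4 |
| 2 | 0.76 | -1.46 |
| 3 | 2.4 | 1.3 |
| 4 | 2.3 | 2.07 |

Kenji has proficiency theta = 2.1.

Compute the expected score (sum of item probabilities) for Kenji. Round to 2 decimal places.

3.30

P(theta) = 1 / (1 + exp(−a(theta − b)))
P_1 = 1/(1+e^{-3.7400}) = 0.9768
P_2 = 1/(1+e^{-2.7056}) = 0.9374
P_3 = 1/(1+e^{-1.9200}) = 0.8721
P_4 = 1/(1+e^{-0.0690}) = 0.5172
E[score] = 0.9768 + 0.9374 + 0.8721 + 0.5172 = 3.3035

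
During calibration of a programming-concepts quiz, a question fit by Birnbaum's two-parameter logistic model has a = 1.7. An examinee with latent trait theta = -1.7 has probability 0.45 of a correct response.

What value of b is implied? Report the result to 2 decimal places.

P(theta) = 1 / (1 + exp(−a(theta − b)))
logit(0.45) = ln(0.45/0.55) = -0.2007
b = theta − logit/(a) = -1.7 − (-0.2007)/1.7000 = -1.5820

-1.58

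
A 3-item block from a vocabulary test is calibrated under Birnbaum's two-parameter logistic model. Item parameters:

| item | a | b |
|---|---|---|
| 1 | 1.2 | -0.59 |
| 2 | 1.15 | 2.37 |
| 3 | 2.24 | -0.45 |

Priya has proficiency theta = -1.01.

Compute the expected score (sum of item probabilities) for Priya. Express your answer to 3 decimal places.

0.619

P(theta) = 1 / (1 + exp(−a(theta − b)))
P_1 = 1/(1+e^{0.5040}) = 0.3766
P_2 = 1/(1+e^{3.8870}) = 0.0201
P_3 = 1/(1+e^{1.2544}) = 0.2219
E[score] = 0.3766 + 0.0201 + 0.2219 = 0.6186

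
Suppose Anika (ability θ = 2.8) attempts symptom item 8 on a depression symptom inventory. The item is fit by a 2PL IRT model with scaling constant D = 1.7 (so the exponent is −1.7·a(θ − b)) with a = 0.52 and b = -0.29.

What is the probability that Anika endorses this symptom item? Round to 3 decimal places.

P(θ) = 1 / (1 + exp(−D·a(θ − b)))
Exponent: 1.7 × 0.52 × (2.8 − (-0.29)) = 2.7316
1/(1 + e^{-2.7316}) = 0.9389
P = 0.9389

0.939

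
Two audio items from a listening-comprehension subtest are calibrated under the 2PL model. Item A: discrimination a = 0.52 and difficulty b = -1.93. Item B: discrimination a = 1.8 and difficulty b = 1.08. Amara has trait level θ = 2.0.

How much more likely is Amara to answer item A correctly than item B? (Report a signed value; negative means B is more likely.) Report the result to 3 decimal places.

P(θ) = 1 / (1 + exp(−a(θ − b)))
P_A = 0.8853
P_B = 0.8397
P_A − P_B = 0.0456

0.046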